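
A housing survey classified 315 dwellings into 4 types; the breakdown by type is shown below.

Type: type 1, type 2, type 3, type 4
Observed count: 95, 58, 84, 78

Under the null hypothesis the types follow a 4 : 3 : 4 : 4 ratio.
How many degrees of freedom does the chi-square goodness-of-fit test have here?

There are k = 4 categories and no parameters were estimated from the data, so df = 4 − 1 = 3.

3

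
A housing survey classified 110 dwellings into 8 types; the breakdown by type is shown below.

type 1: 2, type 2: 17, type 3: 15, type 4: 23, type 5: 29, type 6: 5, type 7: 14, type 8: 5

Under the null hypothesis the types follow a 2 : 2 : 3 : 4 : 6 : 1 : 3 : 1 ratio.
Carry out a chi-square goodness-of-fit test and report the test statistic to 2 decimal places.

11.85

Ratio total = 22. Expected counts: 110×2/22 = 10, 110×2/22 = 10, 110×3/22 = 15, 110×4/22 = 20, 110×6/22 = 30, 110×1/22 = 5, 110×3/22 = 15, 110×1/22 = 5.
type 1: (2 − 10)²/10 = 64/10 = 6.400
type 2: (17 − 10)²/10 = 49/10 = 4.900
type 3: (15 − 15)²/15 = 0/15 = 0.000
type 4: (23 − 20)²/20 = 9/20 = 0.450
type 5: (29 − 30)²/30 = 1/30 = 0.033
type 6: (5 − 5)²/5 = 0/5 = 0.000
type 7: (14 − 15)²/15 = 1/15 = 0.067
type 8: (5 − 5)²/5 = 0/5 = 0.000
Sum = 11.85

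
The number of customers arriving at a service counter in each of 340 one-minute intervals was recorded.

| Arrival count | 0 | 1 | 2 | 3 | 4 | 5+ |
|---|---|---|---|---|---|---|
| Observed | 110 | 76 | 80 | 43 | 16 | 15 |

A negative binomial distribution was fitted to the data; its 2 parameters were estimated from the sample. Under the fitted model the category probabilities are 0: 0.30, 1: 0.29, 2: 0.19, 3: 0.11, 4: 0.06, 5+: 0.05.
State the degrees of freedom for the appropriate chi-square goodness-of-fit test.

There are k = 6 categories and 2 parameters estimated from the data, so df = 6 − 1 − 2 = 3.

3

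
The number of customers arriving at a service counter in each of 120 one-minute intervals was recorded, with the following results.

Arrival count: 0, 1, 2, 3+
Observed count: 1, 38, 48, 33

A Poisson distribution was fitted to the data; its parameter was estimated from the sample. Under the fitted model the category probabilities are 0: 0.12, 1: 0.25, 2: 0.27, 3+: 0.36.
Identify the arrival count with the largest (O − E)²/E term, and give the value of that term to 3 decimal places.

0, 12.469

Expected counts E_i = n·p_i: 120×0.12 = 14.4, 120×0.25 = 30, 120×0.27 = 32.4, 120×0.36 = 43.2.
0: (1 − 14.4)²/14.4 = 179.56/14.4 = 12.4694
1: (38 − 30)²/30 = 64/30 = 2.1333
2: (48 − 32.4)²/32.4 = 243.36/32.4 = 7.5111
3+: (33 − 43.2)²/43.2 = 104.04/43.2 = 2.4083
The largest term is for 0: 12.469.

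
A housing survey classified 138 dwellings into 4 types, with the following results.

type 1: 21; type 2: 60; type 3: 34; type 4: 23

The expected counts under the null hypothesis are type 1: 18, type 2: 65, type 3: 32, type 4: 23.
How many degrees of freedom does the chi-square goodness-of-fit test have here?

3

There are k = 4 categories and no parameters were estimated from the data, so df = 4 − 1 = 3.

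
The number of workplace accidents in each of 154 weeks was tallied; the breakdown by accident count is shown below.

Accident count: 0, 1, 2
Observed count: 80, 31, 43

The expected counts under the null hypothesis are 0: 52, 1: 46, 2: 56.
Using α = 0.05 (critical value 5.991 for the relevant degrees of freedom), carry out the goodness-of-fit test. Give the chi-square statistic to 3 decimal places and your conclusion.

22.986; reject

cat         O        E   (O−E)²/E
0          80       52    15.0769
1          31       46     4.8913
2          43       56     3.0179
Sum = 22.986
df = 2. Since 22.986 > 5.991, we reject H₀.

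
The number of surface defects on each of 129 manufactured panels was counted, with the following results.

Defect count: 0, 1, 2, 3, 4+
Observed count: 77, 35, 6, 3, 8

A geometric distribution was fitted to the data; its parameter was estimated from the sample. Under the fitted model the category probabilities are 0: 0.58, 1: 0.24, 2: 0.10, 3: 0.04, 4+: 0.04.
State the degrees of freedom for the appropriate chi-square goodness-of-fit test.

3

There are k = 5 categories and 1 parameter estimated from the data, so df = 5 − 1 − 1 = 3.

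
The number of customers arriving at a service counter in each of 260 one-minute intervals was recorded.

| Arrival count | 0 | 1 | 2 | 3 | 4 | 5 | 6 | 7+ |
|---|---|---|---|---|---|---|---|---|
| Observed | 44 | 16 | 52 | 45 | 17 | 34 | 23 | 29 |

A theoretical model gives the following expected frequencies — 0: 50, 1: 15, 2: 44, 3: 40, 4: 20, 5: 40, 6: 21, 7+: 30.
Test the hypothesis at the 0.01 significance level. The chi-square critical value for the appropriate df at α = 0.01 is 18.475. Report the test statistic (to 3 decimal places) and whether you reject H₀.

χ² = (44−50)²/50 + (16−15)²/15 + (52−44)²/44 + (45−40)²/40 + (17−20)²/20 + (34−40)²/40 + (23−21)²/21 + (29−30)²/30
   = 0.7200 + 0.0667 + 1.4545 + 0.6250 + 0.4500 + 0.9000 + 0.1905 + 0.0333
Sum = 4.440
df = 7. Since 4.440 < 18.475, we do not reject H₀.

4.440; do not reject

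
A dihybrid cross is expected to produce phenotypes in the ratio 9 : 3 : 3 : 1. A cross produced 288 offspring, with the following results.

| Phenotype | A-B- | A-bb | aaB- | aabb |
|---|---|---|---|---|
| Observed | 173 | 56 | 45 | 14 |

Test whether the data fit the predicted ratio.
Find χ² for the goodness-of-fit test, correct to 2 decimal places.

Ratio total = 16. Expected counts: 288×9/16 = 162, 288×3/16 = 54, 288×3/16 = 54, 288×1/16 = 18.
cat         O        E   (O−E)²/E
A-B-      173      162      0.747
A-bb       56       54      0.074
aaB-       45       54      1.500
aabb       14       18      0.889
Sum = 3.21

3.21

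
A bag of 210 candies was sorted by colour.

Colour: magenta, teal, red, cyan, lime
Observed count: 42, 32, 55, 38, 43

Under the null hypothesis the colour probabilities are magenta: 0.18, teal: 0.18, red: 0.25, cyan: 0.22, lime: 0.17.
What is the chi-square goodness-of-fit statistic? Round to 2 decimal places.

Expected counts E_i = n·p_i: 210×0.18 = 37.8, 210×0.18 = 37.8, 210×0.25 = 52.5, 210×0.22 = 46.2, 210×0.17 = 35.7.
magenta: (42 − 37.8)²/37.8 = 17.64/37.8 = 0.467
teal: (32 − 37.8)²/37.8 = 33.64/37.8 = 0.890
red: (55 − 52.5)²/52.5 = 6.25/52.5 = 0.119
cyan: (38 − 46.2)²/46.2 = 67.24/46.2 = 1.455
lime: (43 − 35.7)²/35.7 = 53.29/35.7 = 1.493
Sum = 4.42

4.42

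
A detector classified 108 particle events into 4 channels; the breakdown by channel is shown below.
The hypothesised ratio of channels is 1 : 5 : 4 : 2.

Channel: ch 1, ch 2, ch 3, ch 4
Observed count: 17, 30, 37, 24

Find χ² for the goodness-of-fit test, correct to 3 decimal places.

14.139

Ratio total = 12. Expected counts: 108×1/12 = 9, 108×5/12 = 45, 108×4/12 = 36, 108×2/12 = 18.
ch 1: (17 − 9)²/9 = 64/9 = 7.1111
ch 2: (30 − 45)²/45 = 225/45 = 5.0000
ch 3: (37 − 36)²/36 = 1/36 = 0.0278
ch 4: (24 − 18)²/18 = 36/18 = 2.0000
Sum = 14.139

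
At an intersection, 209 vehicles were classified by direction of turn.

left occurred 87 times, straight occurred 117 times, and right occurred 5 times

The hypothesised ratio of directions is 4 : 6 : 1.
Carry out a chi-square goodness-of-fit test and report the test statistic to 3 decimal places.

11.987

Ratio total = 11. Expected counts: 209×4/11 = 76, 209×6/11 = 114, 209×1/11 = 19.
χ² = (87−76)²/76 + (117−114)²/114 + (5−19)²/19
   = 1.5921 + 0.0789 + 10.3158
Sum = 11.987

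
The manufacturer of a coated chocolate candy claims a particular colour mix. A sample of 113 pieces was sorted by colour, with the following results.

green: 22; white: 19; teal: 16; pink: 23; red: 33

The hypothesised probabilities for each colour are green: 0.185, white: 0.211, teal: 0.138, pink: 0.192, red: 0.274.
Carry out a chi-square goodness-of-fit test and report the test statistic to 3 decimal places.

Expected counts E_i = n·p_i: 113×0.185 = 20.905, 113×0.211 = 23.843, 113×0.138 = 15.594, 113×0.192 = 21.696, 113×0.274 = 30.962.
χ² = (22−20.905)²/20.905 + (19−23.843)²/23.843 + (16−15.594)²/15.594 + (23−21.696)²/21.696 + (33−30.962)²/30.962
   = 0.0574 + 0.9837 + 0.0106 + 0.0784 + 0.1341
Sum = 1.264

1.264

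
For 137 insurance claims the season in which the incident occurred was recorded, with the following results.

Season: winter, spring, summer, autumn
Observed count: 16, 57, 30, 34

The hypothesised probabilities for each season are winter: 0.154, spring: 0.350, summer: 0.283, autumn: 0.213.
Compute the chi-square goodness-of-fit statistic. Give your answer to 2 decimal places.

Expected counts E_i = n·p_i: 137×0.154 = 21.098, 137×0.350 = 47.95, 137×0.283 = 38.771, 137×0.213 = 29.181.
cat         O        E   (O−E)²/E
winter     16   21.098      1.232
spring     57    47.95      1.708
summer     30   38.771      1.984
autumn     34   29.181      0.796
Sum = 5.72

5.72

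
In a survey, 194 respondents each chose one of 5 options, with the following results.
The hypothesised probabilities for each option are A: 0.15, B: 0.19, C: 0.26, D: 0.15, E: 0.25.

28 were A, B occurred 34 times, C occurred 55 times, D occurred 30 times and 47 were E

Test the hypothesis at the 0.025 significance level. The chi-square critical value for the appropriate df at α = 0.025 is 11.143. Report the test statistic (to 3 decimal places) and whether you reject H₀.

0.750; do not reject

Expected counts E_i = n·p_i: 194×0.15 = 29.1, 194×0.19 = 36.86, 194×0.26 = 50.44, 194×0.15 = 29.1, 194×0.25 = 48.5.
A: (28 − 29.1)²/29.1 = 1.21/29.1 = 0.0416
B: (34 − 36.86)²/36.86 = 8.1796/36.86 = 0.2219
C: (55 − 50.44)²/50.44 = 20.7936/50.44 = 0.4122
D: (30 − 29.1)²/29.1 = 0.81/29.1 = 0.0278
E: (47 − 48.5)²/48.5 = 2.25/48.5 = 0.0464
Sum = 0.750
df = 4. Since 0.750 < 11.143, we do not reject H₀.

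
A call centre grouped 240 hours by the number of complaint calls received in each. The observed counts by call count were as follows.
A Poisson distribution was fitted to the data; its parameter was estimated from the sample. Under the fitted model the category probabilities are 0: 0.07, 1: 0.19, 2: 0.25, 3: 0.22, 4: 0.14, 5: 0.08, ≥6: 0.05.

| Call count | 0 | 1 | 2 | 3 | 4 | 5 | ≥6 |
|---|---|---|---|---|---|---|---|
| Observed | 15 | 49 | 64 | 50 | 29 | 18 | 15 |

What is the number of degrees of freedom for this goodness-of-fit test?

5

There are k = 7 categories and 1 parameter estimated from the data, so df = 7 − 1 − 1 = 5.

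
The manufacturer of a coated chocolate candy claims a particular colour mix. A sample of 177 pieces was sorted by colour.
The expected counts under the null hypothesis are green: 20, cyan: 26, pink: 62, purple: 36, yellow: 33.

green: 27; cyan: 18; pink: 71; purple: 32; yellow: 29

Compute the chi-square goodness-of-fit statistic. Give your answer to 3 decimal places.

green: (27 − 20)²/20 = 49/20 = 2.4500
cyan: (18 − 26)²/26 = 64/26 = 2.4615
pink: (71 − 62)²/62 = 81/62 = 1.3065
purple: (32 − 36)²/36 = 16/36 = 0.4444
yellow: (29 − 33)²/33 = 16/33 = 0.4848
Sum = 7.147

7.147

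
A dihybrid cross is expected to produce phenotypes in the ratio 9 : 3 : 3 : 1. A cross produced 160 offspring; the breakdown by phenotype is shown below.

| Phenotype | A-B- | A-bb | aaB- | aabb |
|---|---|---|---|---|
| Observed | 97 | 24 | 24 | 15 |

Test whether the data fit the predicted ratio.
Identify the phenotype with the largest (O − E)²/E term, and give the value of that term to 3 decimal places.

aabb, 2.500

Ratio total = 16. Expected counts: 160×9/16 = 90, 160×3/16 = 30, 160×3/16 = 30, 160×1/16 = 10.
cat         O        E   (O−E)²/E
A-B-       97       90     0.5444
A-bb       24       30     1.2000
aaB-       24       30     1.2000
aabb       15       10     2.5000
The largest term is for aabb: 2.500.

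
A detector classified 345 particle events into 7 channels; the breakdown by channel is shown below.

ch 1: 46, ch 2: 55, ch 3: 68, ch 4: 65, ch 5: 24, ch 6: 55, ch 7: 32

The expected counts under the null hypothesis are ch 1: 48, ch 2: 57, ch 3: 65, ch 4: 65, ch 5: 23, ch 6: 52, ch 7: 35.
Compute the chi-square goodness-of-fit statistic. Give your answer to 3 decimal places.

0.766

ch 1: (46 − 48)²/48 = 4/48 = 0.0833
ch 2: (55 − 57)²/57 = 4/57 = 0.0702
ch 3: (68 − 65)²/65 = 9/65 = 0.1385
ch 4: (65 − 65)²/65 = 0/65 = 0.0000
ch 5: (24 − 23)²/23 = 1/23 = 0.0435
ch 6: (55 − 52)²/52 = 9/52 = 0.1731
ch 7: (32 − 35)²/35 = 9/35 = 0.2571
Sum = 0.766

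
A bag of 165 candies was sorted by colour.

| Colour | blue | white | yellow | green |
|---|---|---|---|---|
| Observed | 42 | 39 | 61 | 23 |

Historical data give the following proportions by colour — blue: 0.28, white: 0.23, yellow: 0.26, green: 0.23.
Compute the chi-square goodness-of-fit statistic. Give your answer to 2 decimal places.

Expected counts E_i = n·p_i: 165×0.28 = 46.2, 165×0.23 = 37.95, 165×0.26 = 42.9, 165×0.23 = 37.95.
χ² = (42−46.2)²/46.2 + (39−37.95)²/37.95 + (61−42.9)²/42.9 + (23−37.95)²/37.95
   = 0.382 + 0.029 + 7.637 + 5.889
Sum = 13.94

13.94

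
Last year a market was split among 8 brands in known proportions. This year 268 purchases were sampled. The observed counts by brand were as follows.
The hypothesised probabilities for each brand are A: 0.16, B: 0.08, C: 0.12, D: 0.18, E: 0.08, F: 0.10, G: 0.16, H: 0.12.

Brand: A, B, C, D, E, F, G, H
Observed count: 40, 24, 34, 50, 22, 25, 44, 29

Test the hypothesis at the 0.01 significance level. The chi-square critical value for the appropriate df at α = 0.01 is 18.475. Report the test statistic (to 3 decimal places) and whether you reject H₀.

1.144; do not reject

Expected counts E_i = n·p_i: 268×0.16 = 42.88, 268×0.08 = 21.44, 268×0.12 = 32.16, 268×0.18 = 48.24, 268×0.08 = 21.44, 268×0.10 = 26.8, 268×0.16 = 42.88, 268×0.12 = 32.16.
A: (40 − 42.88)²/42.88 = 8.2944/42.88 = 0.1934
B: (24 − 21.44)²/21.44 = 6.5536/21.44 = 0.3057
C: (34 − 32.16)²/32.16 = 3.3856/32.16 = 0.1053
D: (50 − 48.24)²/48.24 = 3.0976/48.24 = 0.0642
E: (22 − 21.44)²/21.44 = 0.3136/21.44 = 0.0146
F: (25 − 26.8)²/26.8 = 3.24/26.8 = 0.1209
G: (44 − 42.88)²/42.88 = 1.2544/42.88 = 0.0293
H: (29 − 32.16)²/32.16 = 9.9856/32.16 = 0.3105
Sum = 1.144
df = 7. Since 1.144 < 18.475, we do not reject H₀.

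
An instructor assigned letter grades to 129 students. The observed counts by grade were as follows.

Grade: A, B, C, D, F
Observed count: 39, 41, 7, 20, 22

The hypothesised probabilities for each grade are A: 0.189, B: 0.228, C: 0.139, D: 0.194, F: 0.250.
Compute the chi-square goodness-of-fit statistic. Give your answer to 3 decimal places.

24.262

Expected counts E_i = n·p_i: 129×0.189 = 24.381, 129×0.228 = 29.412, 129×0.139 = 17.931, 129×0.194 = 25.026, 129×0.250 = 32.25.
χ² = (39−24.381)²/24.381 + (41−29.412)²/29.412 + (7−17.931)²/17.931 + (20−25.026)²/25.026 + (22−32.25)²/32.25
   = 8.7656 + 4.5655 + 6.6637 + 1.0094 + 3.2578
Sum = 24.262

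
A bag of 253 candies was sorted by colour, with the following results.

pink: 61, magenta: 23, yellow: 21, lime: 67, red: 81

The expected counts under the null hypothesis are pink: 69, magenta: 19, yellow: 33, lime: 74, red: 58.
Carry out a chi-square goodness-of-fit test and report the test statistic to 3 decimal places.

15.916

χ² = (61−69)²/69 + (23−19)²/19 + (21−33)²/33 + (67−74)²/74 + (81−58)²/58
   = 0.9275 + 0.8421 + 4.3636 + 0.6622 + 9.1207
Sum = 15.916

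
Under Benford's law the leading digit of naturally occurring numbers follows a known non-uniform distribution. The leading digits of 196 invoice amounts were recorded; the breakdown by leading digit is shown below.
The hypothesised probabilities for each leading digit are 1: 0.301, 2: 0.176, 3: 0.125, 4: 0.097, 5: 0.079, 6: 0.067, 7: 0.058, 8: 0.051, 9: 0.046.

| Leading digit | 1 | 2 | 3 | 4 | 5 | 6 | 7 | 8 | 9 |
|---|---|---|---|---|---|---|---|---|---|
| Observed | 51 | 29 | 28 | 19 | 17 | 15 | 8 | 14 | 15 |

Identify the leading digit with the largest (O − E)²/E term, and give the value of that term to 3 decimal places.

Expected counts E_i = n·p_i: 196×0.301 = 58.996, 196×0.176 = 34.496, 196×0.125 = 24.5, 196×0.097 = 19.012, 196×0.079 = 15.484, 196×0.067 = 13.132, 196×0.058 = 11.368, 196×0.051 = 9.996, 196×0.046 = 9.016.
χ² = (51−58.996)²/58.996 + (29−34.496)²/34.496 + (28−24.5)²/24.5 + (19−19.012)²/19.012 + (17−15.484)²/15.484 + (15−13.132)²/13.132 + (8−11.368)²/11.368 + (14−9.996)²/9.996 + (15−9.016)²/9.016
   = 1.0837 + 0.8756 + 0.5000 + 0.0000 + 0.1484 + 0.2657 + 0.9978 + 1.6038 + 3.9716
The largest term is for 9: 3.972.

9, 3.972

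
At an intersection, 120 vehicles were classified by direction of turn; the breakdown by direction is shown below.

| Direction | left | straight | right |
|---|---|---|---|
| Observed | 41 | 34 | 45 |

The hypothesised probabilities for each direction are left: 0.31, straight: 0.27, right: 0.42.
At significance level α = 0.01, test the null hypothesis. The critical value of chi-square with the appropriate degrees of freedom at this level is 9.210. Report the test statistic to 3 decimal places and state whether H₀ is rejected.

Expected counts E_i = n·p_i: 120×0.31 = 37.2, 120×0.27 = 32.4, 120×0.42 = 50.4.
cat           O        E   (O−E)²/E
left         41     37.2     0.3882
straight     34     32.4     0.0790
right        45     50.4     0.5786
Sum = 1.046
df = 2. Since 1.046 < 9.210, we do not reject H₀.

1.046; do not reject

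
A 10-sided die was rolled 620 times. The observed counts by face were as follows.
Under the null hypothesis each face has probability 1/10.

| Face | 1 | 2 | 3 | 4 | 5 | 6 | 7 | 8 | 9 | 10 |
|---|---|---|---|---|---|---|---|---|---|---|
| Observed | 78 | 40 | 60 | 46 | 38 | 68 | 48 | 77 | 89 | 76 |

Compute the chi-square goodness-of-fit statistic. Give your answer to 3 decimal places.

47.710

Expected count for each of the 10 categories: 620/10 = 62.
χ² = (78−62)²/62 + (40−62)²/62 + (60−62)²/62 + (46−62)²/62 + (38−62)²/62 + (68−62)²/62 + (48−62)²/62 + (77−62)²/62 + (89−62)²/62 + (76−62)²/62
   = 4.1290 + 7.8065 + 0.0645 + 4.1290 + 9.2903 + 0.5806 + 3.1613 + 3.6290 + 11.7581 + 3.1613
Sum = 47.710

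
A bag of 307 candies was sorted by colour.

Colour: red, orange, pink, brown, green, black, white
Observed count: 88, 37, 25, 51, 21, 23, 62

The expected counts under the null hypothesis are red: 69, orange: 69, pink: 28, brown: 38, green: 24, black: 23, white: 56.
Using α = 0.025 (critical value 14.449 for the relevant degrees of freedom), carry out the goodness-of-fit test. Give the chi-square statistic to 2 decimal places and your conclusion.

χ² = (88−69)²/69 + (37−69)²/69 + (25−28)²/28 + (51−38)²/38 + (21−24)²/24 + (23−23)²/23 + (62−56)²/56
   = 5.232 + 14.841 + 0.321 + 4.447 + 0.375 + 0.000 + 0.643
Sum = 25.86
df = 6. Since 25.86 > 14.449, we reject H₀.

25.86; reject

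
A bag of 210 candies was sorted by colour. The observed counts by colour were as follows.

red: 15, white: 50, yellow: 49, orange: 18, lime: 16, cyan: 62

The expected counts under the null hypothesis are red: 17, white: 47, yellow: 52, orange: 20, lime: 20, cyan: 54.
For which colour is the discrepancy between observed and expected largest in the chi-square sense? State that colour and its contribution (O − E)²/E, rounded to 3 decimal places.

red: (15 − 17)²/17 = 4/17 = 0.2353
white: (50 − 47)²/47 = 9/47 = 0.1915
yellow: (49 − 52)²/52 = 9/52 = 0.1731
orange: (18 − 20)²/20 = 4/20 = 0.2000
lime: (16 − 20)²/20 = 16/20 = 0.8000
cyan: (62 − 54)²/54 = 64/54 = 1.1852
The largest term is for cyan: 1.185.

cyan, 1.185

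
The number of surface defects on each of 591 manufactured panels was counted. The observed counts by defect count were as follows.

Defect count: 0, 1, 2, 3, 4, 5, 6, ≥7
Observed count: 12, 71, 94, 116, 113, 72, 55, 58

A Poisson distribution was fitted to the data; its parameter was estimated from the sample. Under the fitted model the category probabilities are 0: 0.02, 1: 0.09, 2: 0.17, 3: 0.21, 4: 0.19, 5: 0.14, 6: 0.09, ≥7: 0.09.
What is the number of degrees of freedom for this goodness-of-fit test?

There are k = 8 categories and 1 parameter estimated from the data, so df = 8 − 1 − 1 = 6.

6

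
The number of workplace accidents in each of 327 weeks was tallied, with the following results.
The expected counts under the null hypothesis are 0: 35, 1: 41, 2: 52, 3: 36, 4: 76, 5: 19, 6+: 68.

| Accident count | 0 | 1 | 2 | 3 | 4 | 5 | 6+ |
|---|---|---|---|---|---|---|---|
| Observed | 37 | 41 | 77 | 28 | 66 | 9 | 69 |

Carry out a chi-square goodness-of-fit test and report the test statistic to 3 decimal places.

20.505

χ² = (37−35)²/35 + (41−41)²/41 + (77−52)²/52 + (28−36)²/36 + (66−76)²/76 + (9−19)²/19 + (69−68)²/68
   = 0.1143 + 0.0000 + 12.0192 + 1.7778 + 1.3158 + 5.2632 + 0.0147
Sum = 20.505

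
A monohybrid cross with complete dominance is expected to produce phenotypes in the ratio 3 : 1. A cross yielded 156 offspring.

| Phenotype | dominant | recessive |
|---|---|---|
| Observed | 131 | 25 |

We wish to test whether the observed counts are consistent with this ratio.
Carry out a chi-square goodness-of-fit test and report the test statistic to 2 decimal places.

Ratio total = 4. Expected counts: 156×3/4 = 117, 156×1/4 = 39.
cat            O        E   (O−E)²/E
dominant     131      117      1.675
recessive     25       39      5.026
Sum = 6.70

6.70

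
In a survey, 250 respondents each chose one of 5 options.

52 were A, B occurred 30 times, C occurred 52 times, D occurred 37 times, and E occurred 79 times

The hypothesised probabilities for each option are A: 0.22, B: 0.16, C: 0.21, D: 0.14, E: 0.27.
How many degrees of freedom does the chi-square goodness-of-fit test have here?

There are k = 5 categories and no parameters were estimated from the data, so df = 5 − 1 = 4.

4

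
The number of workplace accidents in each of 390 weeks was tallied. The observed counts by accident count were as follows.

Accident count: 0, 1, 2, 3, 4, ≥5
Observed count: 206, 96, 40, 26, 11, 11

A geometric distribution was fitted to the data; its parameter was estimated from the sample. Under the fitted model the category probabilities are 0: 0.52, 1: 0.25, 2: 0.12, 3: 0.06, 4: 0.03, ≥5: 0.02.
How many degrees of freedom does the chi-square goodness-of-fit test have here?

There are k = 6 categories and 1 parameter estimated from the data, so df = 6 − 1 − 1 = 4.

4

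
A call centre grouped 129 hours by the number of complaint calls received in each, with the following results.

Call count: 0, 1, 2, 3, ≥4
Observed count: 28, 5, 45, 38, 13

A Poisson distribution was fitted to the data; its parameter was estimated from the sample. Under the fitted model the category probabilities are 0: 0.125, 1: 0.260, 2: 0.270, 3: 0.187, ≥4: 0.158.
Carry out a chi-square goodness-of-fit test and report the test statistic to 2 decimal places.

Expected counts E_i = n·p_i: 129×0.125 = 16.125, 129×0.260 = 33.54, 129×0.270 = 34.83, 129×0.187 = 24.123, 129×0.158 = 20.382.
0: (28 − 16.125)²/16.125 = 141.015625/16.125 = 8.745
1: (5 − 33.54)²/33.54 = 814.5316/33.54 = 24.285
2: (45 − 34.83)²/34.83 = 103.4289/34.83 = 2.970
3: (38 − 24.123)²/24.123 = 192.571129/24.123 = 7.983
≥4: (13 − 20.382)²/20.382 = 54.493924/20.382 = 2.674
Sum = 46.66

46.66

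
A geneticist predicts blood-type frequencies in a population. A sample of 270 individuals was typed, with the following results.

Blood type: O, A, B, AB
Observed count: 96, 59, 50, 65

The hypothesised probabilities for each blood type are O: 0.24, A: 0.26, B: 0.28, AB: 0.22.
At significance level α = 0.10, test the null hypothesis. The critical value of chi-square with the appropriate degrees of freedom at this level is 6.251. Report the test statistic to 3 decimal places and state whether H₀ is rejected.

26.006; reject

Expected counts E_i = n·p_i: 270×0.24 = 64.8, 270×0.26 = 70.2, 270×0.28 = 75.6, 270×0.22 = 59.4.
cat         O        E   (O−E)²/E
O          96     64.8    15.0222
A          59     70.2     1.7869
B          50     75.6     8.6688
AB         65     59.4     0.5279
Sum = 26.006
df = 3. Since 26.006 > 6.251, we reject H₀.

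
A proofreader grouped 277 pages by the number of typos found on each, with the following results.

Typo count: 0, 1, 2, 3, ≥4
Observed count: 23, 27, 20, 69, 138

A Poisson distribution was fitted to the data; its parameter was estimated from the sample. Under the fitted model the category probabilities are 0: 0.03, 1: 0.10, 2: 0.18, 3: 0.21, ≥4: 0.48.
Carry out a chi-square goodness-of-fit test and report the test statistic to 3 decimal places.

Expected counts E_i = n·p_i: 277×0.03 = 8.31, 277×0.10 = 27.7, 277×0.18 = 49.86, 277×0.21 = 58.17, 277×0.48 = 132.96.
cat         O        E   (O−E)²/E
0          23     8.31    25.9682
1          27     27.7     0.0177
2          20    49.86    17.8825
3          69    58.17     2.0163
≥4        138   132.96     0.1910
Sum = 46.076

46.076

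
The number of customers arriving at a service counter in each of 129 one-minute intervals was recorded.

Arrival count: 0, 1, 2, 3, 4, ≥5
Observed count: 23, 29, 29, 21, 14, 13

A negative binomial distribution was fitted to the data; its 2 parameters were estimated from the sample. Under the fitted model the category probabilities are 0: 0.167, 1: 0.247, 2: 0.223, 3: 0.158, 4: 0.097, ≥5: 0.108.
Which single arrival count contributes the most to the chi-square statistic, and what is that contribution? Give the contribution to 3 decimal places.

Expected counts E_i = n·p_i: 129×0.167 = 21.543, 129×0.247 = 31.863, 129×0.223 = 28.767, 129×0.158 = 20.382, 129×0.097 = 12.513, 129×0.108 = 13.932.
cat         O        E   (O−E)²/E
0          23   21.543     0.0985
1          29   31.863     0.2573
2          29   28.767     0.0019
3          21   20.382     0.0187
4          14   12.513     0.1767
≥5         13   13.932     0.0623
The largest term is for 1: 0.257.

1, 0.257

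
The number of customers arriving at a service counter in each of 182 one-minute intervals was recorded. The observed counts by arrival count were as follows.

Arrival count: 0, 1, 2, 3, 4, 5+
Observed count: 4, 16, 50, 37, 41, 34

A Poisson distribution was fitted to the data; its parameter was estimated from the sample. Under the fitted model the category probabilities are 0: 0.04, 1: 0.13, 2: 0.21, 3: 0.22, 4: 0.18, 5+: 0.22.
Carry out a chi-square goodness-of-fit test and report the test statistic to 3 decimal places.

10.803

Expected counts E_i = n·p_i: 182×0.04 = 7.28, 182×0.13 = 23.66, 182×0.21 = 38.22, 182×0.22 = 40.04, 182×0.18 = 32.76, 182×0.22 = 40.04.
χ² = (4−7.28)²/7.28 + (16−23.66)²/23.66 + (50−38.22)²/38.22 + (37−40.04)²/40.04 + (41−32.76)²/32.76 + (34−40.04)²/40.04
   = 1.4778 + 2.4799 + 3.6308 + 0.2308 + 2.0726 + 0.9111
Sum = 10.803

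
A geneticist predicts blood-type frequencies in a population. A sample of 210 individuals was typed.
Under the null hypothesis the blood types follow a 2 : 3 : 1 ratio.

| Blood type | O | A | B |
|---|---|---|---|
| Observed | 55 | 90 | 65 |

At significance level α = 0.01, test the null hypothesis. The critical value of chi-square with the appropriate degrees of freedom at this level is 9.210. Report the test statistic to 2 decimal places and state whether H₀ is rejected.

Ratio total = 6. Expected counts: 210×2/6 = 70, 210×3/6 = 105, 210×1/6 = 35.
χ² = (55−70)²/70 + (90−105)²/105 + (65−35)²/35
   = 3.214 + 2.143 + 25.714
Sum = 31.07
df = 2. Since 31.07 > 9.210, we reject H₀.

31.07; reject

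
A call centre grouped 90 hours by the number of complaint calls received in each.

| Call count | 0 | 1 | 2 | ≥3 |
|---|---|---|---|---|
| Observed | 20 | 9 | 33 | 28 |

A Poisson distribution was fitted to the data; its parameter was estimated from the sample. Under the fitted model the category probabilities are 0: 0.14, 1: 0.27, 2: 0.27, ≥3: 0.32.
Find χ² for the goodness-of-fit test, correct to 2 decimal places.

17.12

Expected counts E_i = n·p_i: 90×0.14 = 12.6, 90×0.27 = 24.3, 90×0.27 = 24.3, 90×0.32 = 28.8.
cat         O        E   (O−E)²/E
0          20     12.6      4.346
1           9     24.3      9.633
2          33     24.3      3.115
≥3         28     28.8      0.022
Sum = 17.12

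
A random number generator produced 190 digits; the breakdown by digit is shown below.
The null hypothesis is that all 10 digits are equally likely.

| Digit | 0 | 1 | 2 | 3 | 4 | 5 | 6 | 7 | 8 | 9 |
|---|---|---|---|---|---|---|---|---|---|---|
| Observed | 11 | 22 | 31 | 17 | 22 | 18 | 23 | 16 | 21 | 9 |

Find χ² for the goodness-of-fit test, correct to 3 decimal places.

Expected count for each of the 10 categories: 190/10 = 19.
cat         O        E   (O−E)²/E
0          11       19     3.3684
1          22       19     0.4737
2          31       19     7.5789
3          17       19     0.2105
4          22       19     0.4737
5          18       19     0.0526
6          23       19     0.8421
7          16       19     0.4737
8          21       19     0.2105
9           9       19     5.2632
Sum = 18.947

18.947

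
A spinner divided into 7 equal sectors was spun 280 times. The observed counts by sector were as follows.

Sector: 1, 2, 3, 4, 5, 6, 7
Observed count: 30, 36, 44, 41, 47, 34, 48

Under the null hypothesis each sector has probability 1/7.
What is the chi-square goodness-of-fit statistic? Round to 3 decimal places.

Under H₀ each category has probability 1/7, so each expected count is 280/7 = 40.
1: (30 − 40)²/40 = 100/40 = 2.5000
2: (36 − 40)²/40 = 16/40 = 0.4000
3: (44 − 40)²/40 = 16/40 = 0.4000
4: (41 − 40)²/40 = 1/40 = 0.0250
5: (47 − 40)²/40 = 49/40 = 1.2250
6: (34 − 40)²/40 = 36/40 = 0.9000
7: (48 − 40)²/40 = 64/40 = 1.6000
Sum = 7.050

7.050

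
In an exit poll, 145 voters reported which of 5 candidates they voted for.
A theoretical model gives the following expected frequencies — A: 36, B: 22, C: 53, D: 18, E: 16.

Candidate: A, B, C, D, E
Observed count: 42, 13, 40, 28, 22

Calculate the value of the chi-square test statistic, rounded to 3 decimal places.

15.676

χ² = (42−36)²/36 + (13−22)²/22 + (40−53)²/53 + (28−18)²/18 + (22−16)²/16
   = 1.0000 + 3.6818 + 3.1887 + 5.5556 + 2.2500
Sum = 15.676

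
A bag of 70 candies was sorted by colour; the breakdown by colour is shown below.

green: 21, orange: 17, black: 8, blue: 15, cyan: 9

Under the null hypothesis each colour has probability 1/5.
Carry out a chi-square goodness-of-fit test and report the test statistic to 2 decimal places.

8.57

Under H₀ each category has probability 1/5, so each expected count is 70/5 = 14.
green: (21 − 14)²/14 = 49/14 = 3.500
orange: (17 − 14)²/14 = 9/14 = 0.643
black: (8 − 14)²/14 = 36/14 = 2.571
blue: (15 − 14)²/14 = 1/14 = 0.071
cyan: (9 − 14)²/14 = 25/14 = 1.786
Sum = 8.57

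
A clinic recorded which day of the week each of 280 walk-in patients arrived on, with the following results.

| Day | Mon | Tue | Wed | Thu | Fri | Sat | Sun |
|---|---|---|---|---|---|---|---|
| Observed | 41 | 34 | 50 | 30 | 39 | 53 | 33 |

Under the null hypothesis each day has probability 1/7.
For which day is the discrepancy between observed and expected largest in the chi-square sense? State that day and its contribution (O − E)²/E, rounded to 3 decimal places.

Expected count for each of the 7 categories: 280/7 = 40.
cat         O        E   (O−E)²/E
Mon        41       40     0.0250
Tue        34       40     0.9000
Wed        50       40     2.5000
Thu        30       40     2.5000
Fri        39       40     0.0250
Sat        53       40     4.2250
Sun        33       40     1.2250
The largest term is for Sat: 4.225.

Sat, 4.225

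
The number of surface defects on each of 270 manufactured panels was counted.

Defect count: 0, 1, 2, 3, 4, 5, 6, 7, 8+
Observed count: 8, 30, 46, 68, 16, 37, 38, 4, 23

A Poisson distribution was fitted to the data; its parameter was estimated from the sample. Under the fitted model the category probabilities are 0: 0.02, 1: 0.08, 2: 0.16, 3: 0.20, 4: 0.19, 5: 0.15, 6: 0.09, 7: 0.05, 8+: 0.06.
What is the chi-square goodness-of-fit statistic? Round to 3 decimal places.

Expected counts E_i = n·p_i: 270×0.02 = 5.4, 270×0.08 = 21.6, 270×0.16 = 43.2, 270×0.20 = 54, 270×0.19 = 51.3, 270×0.15 = 40.5, 270×0.09 = 24.3, 270×0.05 = 13.5, 270×0.06 = 16.2.
χ² = (8−5.4)²/5.4 + (30−21.6)²/21.6 + (46−43.2)²/43.2 + (68−54)²/54 + (16−51.3)²/51.3 + (37−40.5)²/40.5 + (38−24.3)²/24.3 + (4−13.5)²/13.5 + (23−16.2)²/16.2
   = 1.2519 + 3.2667 + 0.1815 + 3.6296 + 24.2903 + 0.3025 + 7.7239 + 6.6852 + 2.8543
Sum = 50.186

50.186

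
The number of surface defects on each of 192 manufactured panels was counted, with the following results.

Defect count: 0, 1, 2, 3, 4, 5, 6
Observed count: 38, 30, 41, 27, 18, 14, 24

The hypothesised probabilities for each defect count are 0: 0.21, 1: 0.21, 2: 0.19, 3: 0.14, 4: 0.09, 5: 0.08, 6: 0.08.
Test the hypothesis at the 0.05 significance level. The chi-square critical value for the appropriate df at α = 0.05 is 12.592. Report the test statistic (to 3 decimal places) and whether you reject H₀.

8.346; do not reject

Expected counts E_i = n·p_i: 192×0.21 = 40.32, 192×0.21 = 40.32, 192×0.19 = 36.48, 192×0.14 = 26.88, 192×0.09 = 17.28, 192×0.08 = 15.36, 192×0.08 = 15.36.
cat         O        E   (O−E)²/E
0          38    40.32     0.1335
1          30    40.32     2.6414
2          41    36.48     0.5600
3          27    26.88     0.0005
4          18    17.28     0.0300
5          14    15.36     0.1204
6          24    15.36     4.8600
Sum = 8.346
df = 6. Since 8.346 < 12.592, we do not reject H₀.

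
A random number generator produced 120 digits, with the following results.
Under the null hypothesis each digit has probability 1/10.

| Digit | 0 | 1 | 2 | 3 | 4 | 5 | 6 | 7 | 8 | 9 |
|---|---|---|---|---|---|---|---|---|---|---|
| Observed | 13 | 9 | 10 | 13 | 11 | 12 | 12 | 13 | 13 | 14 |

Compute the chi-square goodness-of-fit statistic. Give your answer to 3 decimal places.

1.833

Expected count for each of the 10 categories: 120/10 = 12.
cat         O        E   (O−E)²/E
0          13       12     0.0833
1           9       12     0.7500
2          10       12     0.3333
3          13       12     0.0833
4          11       12     0.0833
5          12       12     0.0000
6          12       12     0.0000
7          13       12     0.0833
8          13       12     0.0833
9          14       12     0.3333
Sum = 1.833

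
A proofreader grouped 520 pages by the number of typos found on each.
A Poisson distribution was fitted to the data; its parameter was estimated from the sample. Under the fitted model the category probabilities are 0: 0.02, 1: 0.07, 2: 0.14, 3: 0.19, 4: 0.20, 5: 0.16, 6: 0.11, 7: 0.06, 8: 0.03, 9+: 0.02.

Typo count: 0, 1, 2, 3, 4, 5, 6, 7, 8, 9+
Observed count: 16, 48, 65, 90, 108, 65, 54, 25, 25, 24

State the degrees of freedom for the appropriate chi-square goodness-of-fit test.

There are k = 10 categories and 1 parameter estimated from the data, so df = 10 − 1 − 1 = 8.

8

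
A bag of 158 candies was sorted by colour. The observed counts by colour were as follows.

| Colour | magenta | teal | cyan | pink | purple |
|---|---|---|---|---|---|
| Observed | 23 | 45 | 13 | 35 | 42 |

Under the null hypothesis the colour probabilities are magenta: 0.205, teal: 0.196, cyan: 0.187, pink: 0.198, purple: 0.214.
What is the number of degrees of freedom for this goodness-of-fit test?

There are k = 5 categories and no parameters were estimated from the data, so df = 5 − 1 = 4.

4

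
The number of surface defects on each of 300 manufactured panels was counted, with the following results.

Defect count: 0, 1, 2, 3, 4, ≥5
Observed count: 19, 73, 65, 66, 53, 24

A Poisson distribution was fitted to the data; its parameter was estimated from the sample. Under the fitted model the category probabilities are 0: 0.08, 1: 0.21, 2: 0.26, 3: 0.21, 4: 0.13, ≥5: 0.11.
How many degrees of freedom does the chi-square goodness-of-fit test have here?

There are k = 6 categories and 1 parameter estimated from the data, so df = 6 − 1 − 1 = 4.

4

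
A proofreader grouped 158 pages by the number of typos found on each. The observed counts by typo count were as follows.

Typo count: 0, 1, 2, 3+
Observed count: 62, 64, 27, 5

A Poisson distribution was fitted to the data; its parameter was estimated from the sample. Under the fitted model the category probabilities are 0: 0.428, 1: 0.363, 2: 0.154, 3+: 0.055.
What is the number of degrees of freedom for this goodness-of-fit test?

2

There are k = 4 categories and 1 parameter estimated from the data, so df = 4 − 1 − 1 = 2.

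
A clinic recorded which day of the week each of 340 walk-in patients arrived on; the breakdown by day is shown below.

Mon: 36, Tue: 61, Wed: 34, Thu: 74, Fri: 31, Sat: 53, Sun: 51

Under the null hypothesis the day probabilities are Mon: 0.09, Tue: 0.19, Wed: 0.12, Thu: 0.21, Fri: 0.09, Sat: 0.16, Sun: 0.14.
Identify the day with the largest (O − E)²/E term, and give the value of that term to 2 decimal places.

Expected counts E_i = n·p_i: 340×0.09 = 30.6, 340×0.19 = 64.6, 340×0.12 = 40.8, 340×0.21 = 71.4, 340×0.09 = 30.6, 340×0.16 = 54.4, 340×0.14 = 47.6.
χ² = (36−30.6)²/30.6 + (61−64.6)²/64.6 + (34−40.8)²/40.8 + (74−71.4)²/71.4 + (31−30.6)²/30.6 + (53−54.4)²/54.4 + (51−47.6)²/47.6
   = 0.953 + 0.201 + 1.133 + 0.095 + 0.005 + 0.036 + 0.243
The largest term is for Wed: 1.13.

Wed, 1.13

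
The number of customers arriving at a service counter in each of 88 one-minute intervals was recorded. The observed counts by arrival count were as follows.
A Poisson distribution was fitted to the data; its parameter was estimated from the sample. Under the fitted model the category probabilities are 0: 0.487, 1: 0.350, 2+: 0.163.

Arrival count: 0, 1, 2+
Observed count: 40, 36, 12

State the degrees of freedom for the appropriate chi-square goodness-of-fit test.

1

There are k = 3 categories and 1 parameter estimated from the data, so df = 3 − 1 − 1 = 1.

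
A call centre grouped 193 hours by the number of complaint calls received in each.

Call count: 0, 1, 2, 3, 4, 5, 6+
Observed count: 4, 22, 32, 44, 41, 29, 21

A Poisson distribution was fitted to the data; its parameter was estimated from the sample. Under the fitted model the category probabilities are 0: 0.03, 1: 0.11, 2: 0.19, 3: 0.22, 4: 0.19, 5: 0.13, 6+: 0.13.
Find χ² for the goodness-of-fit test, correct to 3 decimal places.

Expected counts E_i = n·p_i: 193×0.03 = 5.79, 193×0.11 = 21.23, 193×0.19 = 36.67, 193×0.22 = 42.46, 193×0.19 = 36.67, 193×0.13 = 25.09, 193×0.13 = 25.09.
0: (4 − 5.79)²/5.79 = 3.2041/5.79 = 0.5534
1: (22 − 21.23)²/21.23 = 0.5929/21.23 = 0.0279
2: (32 − 36.67)²/36.67 = 21.8089/36.67 = 0.5947
3: (44 − 42.46)²/42.46 = 2.3716/42.46 = 0.0559
4: (41 − 36.67)²/36.67 = 18.7489/36.67 = 0.5113
5: (29 − 25.09)²/25.09 = 15.2881/25.09 = 0.6093
6+: (21 − 25.09)²/25.09 = 16.7281/25.09 = 0.6667
Sum = 3.019

3.019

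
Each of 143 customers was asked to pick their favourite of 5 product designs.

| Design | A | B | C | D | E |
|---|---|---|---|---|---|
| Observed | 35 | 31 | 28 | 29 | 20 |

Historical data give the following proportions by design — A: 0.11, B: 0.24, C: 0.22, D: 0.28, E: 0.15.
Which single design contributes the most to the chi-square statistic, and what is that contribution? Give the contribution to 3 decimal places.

Expected counts E_i = n·p_i: 143×0.11 = 15.73, 143×0.24 = 34.32, 143×0.22 = 31.46, 143×0.28 = 40.04, 143×0.15 = 21.45.
A: (35 − 15.73)²/15.73 = 371.3329/15.73 = 23.6067
B: (31 − 34.32)²/34.32 = 11.0224/34.32 = 0.3212
C: (28 − 31.46)²/31.46 = 11.9716/31.46 = 0.3805
D: (29 − 40.04)²/40.04 = 121.8816/40.04 = 3.0440
E: (20 − 21.45)²/21.45 = 2.1025/21.45 = 0.0980
The largest term is for A: 23.607.

A, 23.607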